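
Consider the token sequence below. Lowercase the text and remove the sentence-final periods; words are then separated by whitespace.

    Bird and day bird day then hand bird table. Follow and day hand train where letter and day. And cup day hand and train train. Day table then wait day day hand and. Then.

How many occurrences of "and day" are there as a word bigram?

Scanning the 33 overlapping bigram windows for "and day":
  position 2–3: and day
  position 11–12: and day
  position 17–18: and day

3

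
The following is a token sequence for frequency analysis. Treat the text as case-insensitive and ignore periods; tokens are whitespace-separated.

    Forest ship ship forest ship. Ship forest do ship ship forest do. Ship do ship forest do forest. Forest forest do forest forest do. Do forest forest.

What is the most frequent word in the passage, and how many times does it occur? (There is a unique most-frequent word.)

Unigram frequencies (highest first):
  forest: 12
  ship: 8
  do: 7

"forest", 12 times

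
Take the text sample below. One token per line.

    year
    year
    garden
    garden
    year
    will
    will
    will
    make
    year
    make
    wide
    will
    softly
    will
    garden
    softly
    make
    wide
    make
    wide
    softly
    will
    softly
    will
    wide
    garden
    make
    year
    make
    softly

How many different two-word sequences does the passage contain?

22

31 tokens → 30 bigram windows in total.
Repeated bigrams (each contributes count−1 duplicates):
  make wide: 3
  softly will: 3
  make year: 2
  will softly: 2
  will will: 2
  year make: 2
8 duplicate windows → 30 − 8 = 22 distinct.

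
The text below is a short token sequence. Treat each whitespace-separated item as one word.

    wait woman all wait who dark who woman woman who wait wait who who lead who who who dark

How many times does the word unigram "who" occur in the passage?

8

Scanning the 19 tokens for "who":
  position 5: who
  position 7: who
  position 10: who
  position 13: who
  position 14: who
  position 16: who
  position 17: who
  position 18: who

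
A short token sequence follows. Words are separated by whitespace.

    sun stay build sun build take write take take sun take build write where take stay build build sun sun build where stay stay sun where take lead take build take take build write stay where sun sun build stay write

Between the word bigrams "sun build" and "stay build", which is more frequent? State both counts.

"sun build" (3 vs 2)

"sun build": 3 occurrences
"stay build": 2 occurrences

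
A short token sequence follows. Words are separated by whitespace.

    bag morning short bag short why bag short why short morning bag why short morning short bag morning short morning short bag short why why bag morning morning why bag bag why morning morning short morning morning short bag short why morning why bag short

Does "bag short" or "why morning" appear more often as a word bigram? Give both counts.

"bag short" (5 vs 2)

"bag short": 5 occurrences
"why morning": 2 occurrences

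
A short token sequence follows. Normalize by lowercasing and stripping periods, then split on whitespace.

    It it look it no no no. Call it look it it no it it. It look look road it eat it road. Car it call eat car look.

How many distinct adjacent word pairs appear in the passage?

20

29 tokens → 28 bigram windows in total.
Repeated bigrams (each contributes count−1 duplicates):
  it it: 4
  it look: 3
  it no: 2
  look it: 2
  no no: 2
8 duplicate windows → 28 − 8 = 20 distinct.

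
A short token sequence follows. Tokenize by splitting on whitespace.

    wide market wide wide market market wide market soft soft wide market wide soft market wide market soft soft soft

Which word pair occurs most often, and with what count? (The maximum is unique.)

Bigram frequencies (highest first):
  wide market: 5
  market wide: 4
  soft soft: 3
  market soft: 2
  wide wide: 1
  market market: 1
  … (3 more, each ≤ 1)

"wide market", 5 times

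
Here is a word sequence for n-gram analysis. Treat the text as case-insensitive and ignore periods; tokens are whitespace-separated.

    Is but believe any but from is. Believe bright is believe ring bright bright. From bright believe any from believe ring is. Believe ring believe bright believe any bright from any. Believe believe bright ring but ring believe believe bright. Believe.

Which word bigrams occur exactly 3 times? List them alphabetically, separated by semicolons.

believe any; believe ring; bright believe; is believe

Bigram counts meeting the condition (exactly 3 times):
  believe any: 3
  believe ring: 3
  bright believe: 3
  is believe: 3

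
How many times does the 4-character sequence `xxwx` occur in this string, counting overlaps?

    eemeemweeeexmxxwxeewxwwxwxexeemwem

Sliding a length-4 window over the 34 characters (31 positions):
  position 14–17: xxwx

1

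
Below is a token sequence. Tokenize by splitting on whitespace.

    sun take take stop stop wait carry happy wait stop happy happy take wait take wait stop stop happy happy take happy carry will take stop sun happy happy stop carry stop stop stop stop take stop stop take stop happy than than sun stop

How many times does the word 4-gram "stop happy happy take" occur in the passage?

2

Scanning the 42 overlapping 4-gram windows for "stop happy happy take":
  position 10–13: stop happy happy take
  position 18–21: stop happy happy take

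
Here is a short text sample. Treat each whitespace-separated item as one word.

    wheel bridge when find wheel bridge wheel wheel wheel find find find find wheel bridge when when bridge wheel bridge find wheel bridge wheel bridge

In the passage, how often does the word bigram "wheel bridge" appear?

Scanning the 24 overlapping bigram windows for "wheel bridge":
  position 1–2: wheel bridge
  position 5–6: wheel bridge
  position 14–15: wheel bridge
  position 19–20: wheel bridge
  position 22–23: wheel bridge
  position 24–25: wheel bridge

6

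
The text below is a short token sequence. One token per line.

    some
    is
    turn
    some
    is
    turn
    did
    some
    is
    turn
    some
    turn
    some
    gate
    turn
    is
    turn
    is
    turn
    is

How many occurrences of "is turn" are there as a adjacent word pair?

5

Scanning the 19 overlapping bigram windows for "is turn":
  position 2–3: is turn
  position 5–6: is turn
  position 9–10: is turn
  position 16–17: is turn
  position 18–19: is turn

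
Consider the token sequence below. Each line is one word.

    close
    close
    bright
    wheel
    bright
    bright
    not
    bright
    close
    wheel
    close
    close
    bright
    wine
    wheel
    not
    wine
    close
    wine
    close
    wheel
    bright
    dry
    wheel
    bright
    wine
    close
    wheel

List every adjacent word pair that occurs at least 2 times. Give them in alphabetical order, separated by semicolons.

Bigram counts meeting the condition (at least 2 times):
  bright wine: 2
  close bright: 2
  close close: 2
  close wheel: 3
  wheel bright: 3
  wine close: 3

bright wine; close bright; close close; close wheel; wheel bright; wine close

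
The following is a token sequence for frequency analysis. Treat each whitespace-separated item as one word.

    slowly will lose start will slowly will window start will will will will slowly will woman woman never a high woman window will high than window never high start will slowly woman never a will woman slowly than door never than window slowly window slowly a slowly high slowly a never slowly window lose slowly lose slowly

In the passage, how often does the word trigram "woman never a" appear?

2

Scanning the 55 overlapping trigram windows for "woman never a":
  position 17–19: woman never a
  position 32–34: woman never a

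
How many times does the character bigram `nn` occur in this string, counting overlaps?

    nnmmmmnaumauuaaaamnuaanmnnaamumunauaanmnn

3

Sliding a length-2 window over the 41 characters (40 positions):
  position 1–2: nn
  position 25–26: nn
  position 40–41: nn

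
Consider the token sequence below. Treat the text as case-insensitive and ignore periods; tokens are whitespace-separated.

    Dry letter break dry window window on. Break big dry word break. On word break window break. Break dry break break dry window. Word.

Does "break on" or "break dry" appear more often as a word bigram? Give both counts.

"break on": 1 occurrence
"break dry": 3 occurrences

"break dry" (3 vs 1)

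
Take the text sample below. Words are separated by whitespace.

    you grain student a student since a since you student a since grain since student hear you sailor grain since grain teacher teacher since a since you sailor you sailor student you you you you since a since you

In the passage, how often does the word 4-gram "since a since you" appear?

3

Scanning the 36 overlapping 4-gram windows for "since a since you":
  position 6–9: since a since you
  position 24–27: since a since you
  position 36–39: since a since you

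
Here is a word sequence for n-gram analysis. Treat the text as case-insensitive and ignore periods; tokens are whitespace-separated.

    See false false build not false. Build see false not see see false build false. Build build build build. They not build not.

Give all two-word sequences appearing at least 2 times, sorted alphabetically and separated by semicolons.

build build; build not; false build; see false

Bigram counts meeting the condition (at least 2 times):
  build build: 3
  build not: 2
  false build: 4
  see false: 3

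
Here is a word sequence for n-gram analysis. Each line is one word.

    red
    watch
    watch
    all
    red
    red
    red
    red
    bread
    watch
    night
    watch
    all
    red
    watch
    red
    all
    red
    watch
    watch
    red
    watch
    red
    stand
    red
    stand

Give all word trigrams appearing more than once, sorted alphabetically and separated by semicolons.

all red watch; red red red; red watch red; red watch watch; watch all red

Trigram counts meeting the condition (more than once):
  all red watch: 2
  red red red: 2
  red watch red: 2
  red watch watch: 2
  watch all red: 2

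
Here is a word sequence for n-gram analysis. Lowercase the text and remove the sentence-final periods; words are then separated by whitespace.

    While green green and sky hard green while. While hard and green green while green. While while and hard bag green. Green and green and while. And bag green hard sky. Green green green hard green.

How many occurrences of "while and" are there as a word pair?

Scanning the 35 overlapping bigram windows for "while and":
  position 17–18: while and
  position 26–27: while and

2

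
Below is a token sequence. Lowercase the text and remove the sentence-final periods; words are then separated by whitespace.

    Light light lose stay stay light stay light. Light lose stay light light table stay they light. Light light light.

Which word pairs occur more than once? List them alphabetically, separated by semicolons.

Bigram counts meeting the condition (more than once):
  light light: 6
  light lose: 2
  lose stay: 2
  stay light: 3

light light; light lose; lose stay; stay light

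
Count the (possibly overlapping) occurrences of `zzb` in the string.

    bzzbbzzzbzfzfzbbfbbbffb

Sliding a length-3 window over the 23 characters (21 positions):
  position 2–4: zzb
  position 7–9: zzb

2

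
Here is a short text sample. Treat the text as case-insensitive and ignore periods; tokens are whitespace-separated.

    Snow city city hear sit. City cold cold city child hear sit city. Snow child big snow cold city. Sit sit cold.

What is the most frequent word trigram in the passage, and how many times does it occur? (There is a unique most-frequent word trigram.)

"hear sit city", 2 times

Trigram frequencies (highest first):
  hear sit city: 2
  snow city city: 1
  city city hear: 1
  city hear sit: 1
  sit city cold: 1
  city cold cold: 1
  … (13 more, each ≤ 1)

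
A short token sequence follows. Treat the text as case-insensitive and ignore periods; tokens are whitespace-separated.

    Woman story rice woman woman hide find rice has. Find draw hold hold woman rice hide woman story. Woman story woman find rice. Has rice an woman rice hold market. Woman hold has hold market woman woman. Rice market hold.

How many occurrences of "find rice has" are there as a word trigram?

2

Scanning the 38 overlapping trigram windows for "find rice has":
  position 7–9: find rice has
  position 22–24: find rice has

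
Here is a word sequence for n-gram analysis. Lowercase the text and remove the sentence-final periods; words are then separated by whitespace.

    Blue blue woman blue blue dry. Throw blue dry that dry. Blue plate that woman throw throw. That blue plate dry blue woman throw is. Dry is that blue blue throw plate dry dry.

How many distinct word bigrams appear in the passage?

34 tokens → 33 bigram windows in total.
Repeated bigrams (each contributes count−1 duplicates):
  blue blue: 3
  blue dry: 2
  blue plate: 2
  blue woman: 2
  dry blue: 2
  plate dry: 2
  that blue: 2
  woman throw: 2
9 duplicate windows → 33 − 9 = 24 distinct.

24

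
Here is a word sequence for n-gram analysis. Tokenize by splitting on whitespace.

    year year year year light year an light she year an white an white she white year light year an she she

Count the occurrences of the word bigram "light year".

2

Scanning the 21 overlapping bigram windows for "light year":
  position 5–6: light year
  position 18–19: light year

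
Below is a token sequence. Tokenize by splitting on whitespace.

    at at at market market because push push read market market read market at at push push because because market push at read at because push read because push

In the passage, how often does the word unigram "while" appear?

0

Scanning the 29 tokens for "while":
  (none found)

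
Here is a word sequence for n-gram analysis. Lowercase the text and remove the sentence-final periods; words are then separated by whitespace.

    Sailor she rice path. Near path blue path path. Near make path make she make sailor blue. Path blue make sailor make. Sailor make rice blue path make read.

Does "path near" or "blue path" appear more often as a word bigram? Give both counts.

"path near": 2 occurrences
"blue path": 3 occurrences

"blue path" (3 vs 2)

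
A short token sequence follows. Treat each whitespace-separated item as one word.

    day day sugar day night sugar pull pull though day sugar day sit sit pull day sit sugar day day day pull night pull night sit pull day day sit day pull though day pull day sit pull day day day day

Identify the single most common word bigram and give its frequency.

"day day", 7 times

Bigram frequencies (highest first):
  day day: 7
  day sit: 4
  pull day: 4
  sugar day: 3
  sit pull: 3
  day pull: 3
  … (13 more, each ≤ 2)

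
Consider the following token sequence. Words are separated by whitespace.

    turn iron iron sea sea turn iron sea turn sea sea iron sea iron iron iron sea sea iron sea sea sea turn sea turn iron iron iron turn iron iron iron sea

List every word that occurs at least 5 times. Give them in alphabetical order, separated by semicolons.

iron; sea; turn

Unigram counts meeting the condition (at least 5 times):
  iron: 14
  sea: 13
  turn: 6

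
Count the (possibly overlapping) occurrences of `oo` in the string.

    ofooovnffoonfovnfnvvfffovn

Sliding a length-2 window over the 26 characters (25 positions):
  position 3–4: oo
  position 4–5: oo
  position 10–11: oo

3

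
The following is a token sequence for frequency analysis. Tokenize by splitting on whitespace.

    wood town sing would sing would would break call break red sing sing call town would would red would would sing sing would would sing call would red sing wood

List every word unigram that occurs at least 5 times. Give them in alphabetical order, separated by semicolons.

sing; would

Unigram counts meeting the condition (at least 5 times):
  sing: 8
  would: 10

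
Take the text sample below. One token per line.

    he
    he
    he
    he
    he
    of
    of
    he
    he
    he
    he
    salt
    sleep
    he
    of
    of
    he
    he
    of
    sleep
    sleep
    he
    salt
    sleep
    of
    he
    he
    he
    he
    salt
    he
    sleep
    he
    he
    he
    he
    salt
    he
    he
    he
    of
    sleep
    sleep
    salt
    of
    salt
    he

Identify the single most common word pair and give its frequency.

"he he", 16 times

Bigram frequencies (highest first):
  he he: 16
  he of: 4
  he salt: 4
  of he: 3
  sleep he: 3
  salt he: 3
  … (9 more, each ≤ 2)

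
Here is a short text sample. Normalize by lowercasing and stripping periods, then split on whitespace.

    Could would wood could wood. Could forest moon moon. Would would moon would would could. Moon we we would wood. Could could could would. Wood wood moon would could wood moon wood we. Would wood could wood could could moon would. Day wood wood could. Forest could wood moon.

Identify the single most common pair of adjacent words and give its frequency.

Bigram frequencies (highest first):
  wood could: 6
  would wood: 4
  could wood: 4
  moon would: 4
  could could: 3
  wood moon: 3
  … (17 more, each ≤ 2)

"wood could", 6 times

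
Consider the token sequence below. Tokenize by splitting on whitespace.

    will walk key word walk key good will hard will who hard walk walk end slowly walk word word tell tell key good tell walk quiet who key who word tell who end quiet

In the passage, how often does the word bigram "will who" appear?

Scanning the 33 overlapping bigram windows for "will who":
  position 10–11: will who

1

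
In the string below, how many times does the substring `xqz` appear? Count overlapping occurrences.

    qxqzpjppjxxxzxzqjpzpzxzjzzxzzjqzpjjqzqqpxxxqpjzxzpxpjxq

Sliding a length-3 window over the 55 characters (53 positions):
  position 2–4: xqz

1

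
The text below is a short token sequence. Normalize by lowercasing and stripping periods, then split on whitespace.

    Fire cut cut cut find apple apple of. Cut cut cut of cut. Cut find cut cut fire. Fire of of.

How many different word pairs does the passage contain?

21 tokens → 20 bigram windows in total.
Repeated bigrams (each contributes count−1 duplicates):
  cut cut: 6
  cut find: 2
  of cut: 2
7 duplicate windows → 20 − 7 = 13 distinct.

13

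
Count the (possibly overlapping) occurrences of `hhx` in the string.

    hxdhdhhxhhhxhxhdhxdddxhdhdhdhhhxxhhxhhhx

5

Sliding a length-3 window over the 40 characters (38 positions):
  position 6–8: hhx
  position 10–12: hhx
  position 30–32: hhx
  position 34–36: hhx
  position 38–40: hhx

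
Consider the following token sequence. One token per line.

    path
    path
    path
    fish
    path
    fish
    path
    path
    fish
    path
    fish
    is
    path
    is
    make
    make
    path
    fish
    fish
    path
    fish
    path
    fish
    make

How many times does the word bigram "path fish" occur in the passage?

Scanning the 23 overlapping bigram windows for "path fish":
  position 3–4: path fish
  position 5–6: path fish
  position 8–9: path fish
  position 10–11: path fish
  position 17–18: path fish
  position 20–21: path fish
  position 22–23: path fish

7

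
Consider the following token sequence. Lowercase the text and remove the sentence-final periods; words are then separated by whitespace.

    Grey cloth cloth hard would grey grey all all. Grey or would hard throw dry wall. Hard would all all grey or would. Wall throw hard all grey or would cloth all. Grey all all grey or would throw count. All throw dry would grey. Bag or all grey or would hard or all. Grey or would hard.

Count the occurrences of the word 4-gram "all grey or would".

6

Scanning the 55 overlapping 4-gram windows for "all grey or would":
  position 9–12: all grey or would
  position 20–23: all grey or would
  position 27–30: all grey or would
  position 35–38: all grey or would
  position 48–51: all grey or would
  position 54–57: all grey or would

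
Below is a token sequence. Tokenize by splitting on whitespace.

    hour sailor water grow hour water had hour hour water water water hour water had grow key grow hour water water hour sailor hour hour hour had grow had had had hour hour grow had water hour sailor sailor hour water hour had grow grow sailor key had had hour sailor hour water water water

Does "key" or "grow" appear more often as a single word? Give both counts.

"key": 2 occurrences
"grow": 7 occurrences

"grow" (7 vs 2)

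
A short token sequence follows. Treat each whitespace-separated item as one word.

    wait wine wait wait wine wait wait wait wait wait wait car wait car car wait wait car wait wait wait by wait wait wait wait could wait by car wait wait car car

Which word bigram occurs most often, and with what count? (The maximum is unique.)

"wait wait", 13 times

Bigram frequencies (highest first):
  wait wait: 13
  wait car: 4
  car wait: 4
  wait wine: 2
  wine wait: 2
  car car: 2
  … (5 more, each ≤ 2)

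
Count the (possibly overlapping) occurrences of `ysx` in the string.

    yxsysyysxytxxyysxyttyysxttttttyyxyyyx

Sliding a length-3 window over the 37 characters (35 positions):
  position 7–9: ysx
  position 15–17: ysx
  position 22–24: ysx

3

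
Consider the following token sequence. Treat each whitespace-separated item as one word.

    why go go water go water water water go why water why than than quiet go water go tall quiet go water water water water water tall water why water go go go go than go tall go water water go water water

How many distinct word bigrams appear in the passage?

43 tokens → 42 bigram windows in total.
Repeated bigrams (each contributes count−1 duplicates):
  water water: 8
  go water: 6
  water go: 5
  go go: 4
  go tall: 2
  quiet go: 2
  water why: 2
  why water: 2
23 duplicate windows → 42 − 23 = 19 distinct.

19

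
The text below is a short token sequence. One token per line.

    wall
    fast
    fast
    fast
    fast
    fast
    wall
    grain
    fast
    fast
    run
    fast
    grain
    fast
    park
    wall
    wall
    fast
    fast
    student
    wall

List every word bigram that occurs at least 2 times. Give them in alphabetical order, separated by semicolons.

fast fast; grain fast; wall fast

Bigram counts meeting the condition (at least 2 times):
  fast fast: 6
  grain fast: 2
  wall fast: 2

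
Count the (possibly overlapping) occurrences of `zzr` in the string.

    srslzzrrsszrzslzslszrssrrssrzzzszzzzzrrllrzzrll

3

Sliding a length-3 window over the 47 characters (45 positions):
  position 5–7: zzr
  position 36–38: zzr
  position 43–45: zzr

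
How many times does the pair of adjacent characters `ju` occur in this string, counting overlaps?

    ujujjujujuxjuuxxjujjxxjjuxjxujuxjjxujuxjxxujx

9

Sliding a length-2 window over the 45 characters (44 positions):
  position 2–3: ju
  position 5–6: ju
  position 7–8: ju
  position 9–10: ju
  position 12–13: ju
  position 17–18: ju
  position 24–25: ju
  position 30–31: ju
  position 37–38: ju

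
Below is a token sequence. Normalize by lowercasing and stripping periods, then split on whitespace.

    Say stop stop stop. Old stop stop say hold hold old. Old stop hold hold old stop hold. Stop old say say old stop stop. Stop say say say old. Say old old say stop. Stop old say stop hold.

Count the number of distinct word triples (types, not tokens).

28

40 tokens → 38 trigram windows in total.
Repeated trigrams (each contributes count−1 duplicates):
  hold hold old: 2
  old say stop: 2
  old stop hold: 2
  old stop stop: 2
  say say old: 2
  say stop stop: 2
  stop old say: 2
  stop stop old: 2
  … (2 more repeated)
10 duplicate windows → 38 − 10 = 28 distinct.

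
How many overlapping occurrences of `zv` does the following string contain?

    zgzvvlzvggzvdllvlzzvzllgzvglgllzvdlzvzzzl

7

Sliding a length-2 window over the 41 characters (40 positions):
  position 3–4: zv
  position 7–8: zv
  position 11–12: zv
  position 19–20: zv
  position 25–26: zv
  position 32–33: zv
  position 36–37: zv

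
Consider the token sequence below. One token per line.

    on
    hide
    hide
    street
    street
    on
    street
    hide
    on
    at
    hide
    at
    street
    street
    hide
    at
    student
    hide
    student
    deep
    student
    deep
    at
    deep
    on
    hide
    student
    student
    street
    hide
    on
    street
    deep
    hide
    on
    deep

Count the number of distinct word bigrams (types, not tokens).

25

36 tokens → 35 bigram windows in total.
Repeated bigrams (each contributes count−1 duplicates):
  hide on: 3
  street hide: 3
  hide at: 2
  hide student: 2
  on hide: 2
  on street: 2
  street street: 2
  student deep: 2
10 duplicate windows → 35 − 10 = 25 distinct.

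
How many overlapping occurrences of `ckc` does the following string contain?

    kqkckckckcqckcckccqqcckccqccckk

6

Sliding a length-3 window over the 31 characters (29 positions):
  position 4–6: ckc
  position 6–8: ckc
  position 8–10: ckc
  position 12–14: ckc
  position 15–17: ckc
  position 22–24: ckc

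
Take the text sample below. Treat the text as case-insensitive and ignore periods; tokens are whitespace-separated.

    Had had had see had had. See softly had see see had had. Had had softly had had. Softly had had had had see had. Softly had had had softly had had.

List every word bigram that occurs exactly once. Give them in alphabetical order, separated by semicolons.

Bigram counts meeting the condition (exactly once):
  see see: 1
  see softly: 1

see see; see softly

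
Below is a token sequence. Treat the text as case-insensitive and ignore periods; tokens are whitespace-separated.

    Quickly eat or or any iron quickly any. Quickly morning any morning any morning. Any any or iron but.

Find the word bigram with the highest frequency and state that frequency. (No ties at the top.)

"morning any", 3 times

Bigram frequencies (highest first):
  morning any: 3
  any morning: 2
  quickly eat: 1
  eat or: 1
  or or: 1
  or any: 1
  … (9 more, each ≤ 1)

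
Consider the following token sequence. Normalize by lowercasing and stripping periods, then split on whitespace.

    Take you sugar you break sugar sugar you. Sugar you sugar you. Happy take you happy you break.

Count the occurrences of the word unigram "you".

Scanning the 18 tokens for "you":
  position 2: you
  position 4: you
  position 8: you
  position 10: you
  position 12: you
  position 15: you
  position 17: you

7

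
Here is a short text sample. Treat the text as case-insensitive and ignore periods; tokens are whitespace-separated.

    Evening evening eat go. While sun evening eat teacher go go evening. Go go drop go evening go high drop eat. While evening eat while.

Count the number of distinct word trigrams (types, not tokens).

22

25 tokens → 23 trigram windows in total.
Repeated trigrams (each contributes count−1 duplicates):
  go evening go: 2
1 duplicate windows → 23 − 1 = 22 distinct.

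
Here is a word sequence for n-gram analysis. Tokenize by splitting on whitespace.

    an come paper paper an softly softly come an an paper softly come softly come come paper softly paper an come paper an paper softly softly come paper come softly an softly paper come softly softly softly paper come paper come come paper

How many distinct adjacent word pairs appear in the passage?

16

43 tokens → 42 bigram windows in total.
Repeated bigrams (each contributes count−1 duplicates):
  come paper: 6
  paper come: 4
  softly come: 4
  softly softly: 4
  come softly: 3
  paper an: 3
  paper softly: 3
  softly paper: 3
  … (4 more repeated)
26 duplicate windows → 42 − 26 = 16 distinct.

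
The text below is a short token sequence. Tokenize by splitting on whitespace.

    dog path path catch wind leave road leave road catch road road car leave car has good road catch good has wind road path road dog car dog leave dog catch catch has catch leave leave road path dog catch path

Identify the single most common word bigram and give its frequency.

Bigram frequencies (highest first):
  leave road: 3
  road catch: 2
  road path: 2
  dog catch: 2
  dog path: 1
  path path: 1
  … (29 more, each ≤ 1)

"leave road", 3 times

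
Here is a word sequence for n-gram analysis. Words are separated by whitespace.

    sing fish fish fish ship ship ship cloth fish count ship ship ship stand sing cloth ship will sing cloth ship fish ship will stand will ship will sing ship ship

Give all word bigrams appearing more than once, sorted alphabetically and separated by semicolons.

Bigram counts meeting the condition (more than once):
  cloth ship: 2
  fish fish: 2
  fish ship: 2
  ship ship: 5
  ship will: 3
  sing cloth: 2
  will sing: 2

cloth ship; fish fish; fish ship; ship ship; ship will; sing cloth; will sing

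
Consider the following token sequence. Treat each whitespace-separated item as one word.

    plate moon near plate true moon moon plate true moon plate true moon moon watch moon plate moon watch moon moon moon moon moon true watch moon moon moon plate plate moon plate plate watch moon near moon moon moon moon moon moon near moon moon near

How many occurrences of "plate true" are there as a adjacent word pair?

3

Scanning the 46 overlapping bigram windows for "plate true":
  position 4–5: plate true
  position 8–9: plate true
  position 11–12: plate true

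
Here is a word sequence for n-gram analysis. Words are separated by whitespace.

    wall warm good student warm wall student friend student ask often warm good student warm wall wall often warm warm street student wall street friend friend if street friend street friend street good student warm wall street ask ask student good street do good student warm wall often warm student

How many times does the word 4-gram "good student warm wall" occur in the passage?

4

Scanning the 47 overlapping 4-gram windows for "good student warm wall":
  position 3–6: good student warm wall
  position 13–16: good student warm wall
  position 33–36: good student warm wall
  position 44–47: good student warm wall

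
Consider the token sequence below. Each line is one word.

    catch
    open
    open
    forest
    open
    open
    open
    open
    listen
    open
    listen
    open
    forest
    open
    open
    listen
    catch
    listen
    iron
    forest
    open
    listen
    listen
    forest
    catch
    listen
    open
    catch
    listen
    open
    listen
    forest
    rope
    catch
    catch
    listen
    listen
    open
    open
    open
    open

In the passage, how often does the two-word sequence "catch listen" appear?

Scanning the 40 overlapping bigram windows for "catch listen":
  position 17–18: catch listen
  position 25–26: catch listen
  position 28–29: catch listen
  position 35–36: catch listen

4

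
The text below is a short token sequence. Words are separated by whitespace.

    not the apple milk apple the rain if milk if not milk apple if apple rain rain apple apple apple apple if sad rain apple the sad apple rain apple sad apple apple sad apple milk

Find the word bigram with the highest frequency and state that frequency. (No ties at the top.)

Bigram frequencies (highest first):
  apple apple: 4
  rain apple: 3
  sad apple: 3
  apple milk: 2
  milk apple: 2
  apple the: 2
  … (16 more, each ≤ 2)

"apple apple", 4 times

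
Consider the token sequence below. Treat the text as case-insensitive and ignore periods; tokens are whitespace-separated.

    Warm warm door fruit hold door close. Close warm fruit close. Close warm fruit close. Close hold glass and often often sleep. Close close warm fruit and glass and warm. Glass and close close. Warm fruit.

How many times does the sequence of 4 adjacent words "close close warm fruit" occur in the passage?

4

Scanning the 33 overlapping 4-gram windows for "close close warm fruit":
  position 7–10: close close warm fruit
  position 11–14: close close warm fruit
  position 23–26: close close warm fruit
  position 33–36: close close warm fruit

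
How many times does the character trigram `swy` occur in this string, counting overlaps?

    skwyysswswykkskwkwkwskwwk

1

Sliding a length-3 window over the 25 characters (23 positions):
  position 9–11: swy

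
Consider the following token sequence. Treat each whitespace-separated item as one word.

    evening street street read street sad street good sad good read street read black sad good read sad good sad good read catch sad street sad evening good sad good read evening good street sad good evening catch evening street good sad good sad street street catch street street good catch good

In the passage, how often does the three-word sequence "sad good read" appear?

Scanning the 50 overlapping trigram windows for "sad good read":
  position 9–11: sad good read
  position 15–17: sad good read
  position 20–22: sad good read
  position 29–31: sad good read

4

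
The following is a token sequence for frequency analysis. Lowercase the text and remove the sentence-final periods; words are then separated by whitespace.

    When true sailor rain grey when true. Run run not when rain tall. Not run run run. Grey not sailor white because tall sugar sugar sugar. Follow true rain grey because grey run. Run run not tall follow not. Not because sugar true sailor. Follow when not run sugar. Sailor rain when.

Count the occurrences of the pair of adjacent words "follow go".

Scanning the 51 overlapping bigram windows for "follow go":
  (none found)

0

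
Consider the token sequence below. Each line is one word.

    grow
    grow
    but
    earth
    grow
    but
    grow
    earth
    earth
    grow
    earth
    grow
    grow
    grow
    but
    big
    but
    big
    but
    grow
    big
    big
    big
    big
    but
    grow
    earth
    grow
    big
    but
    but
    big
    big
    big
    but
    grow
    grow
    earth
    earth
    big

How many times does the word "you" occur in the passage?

0

Scanning the 40 tokens for "you":
  (none found)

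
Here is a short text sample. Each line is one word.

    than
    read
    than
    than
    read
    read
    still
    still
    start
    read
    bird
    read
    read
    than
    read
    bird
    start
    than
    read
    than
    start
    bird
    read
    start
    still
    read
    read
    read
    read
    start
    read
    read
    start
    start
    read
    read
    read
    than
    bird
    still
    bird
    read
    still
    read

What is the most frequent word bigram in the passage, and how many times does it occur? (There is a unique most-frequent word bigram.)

Bigram frequencies (highest first):
  read read: 8
  than read: 4
  read than: 4
  start read: 3
  bird read: 3
  read start: 3
  … (15 more, each ≤ 2)

"read read", 8 times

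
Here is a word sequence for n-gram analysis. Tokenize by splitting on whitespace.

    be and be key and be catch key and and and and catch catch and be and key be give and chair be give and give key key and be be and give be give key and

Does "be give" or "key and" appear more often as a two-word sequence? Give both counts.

"be give": 3 occurrences
"key and": 4 occurrences

"key and" (4 vs 3)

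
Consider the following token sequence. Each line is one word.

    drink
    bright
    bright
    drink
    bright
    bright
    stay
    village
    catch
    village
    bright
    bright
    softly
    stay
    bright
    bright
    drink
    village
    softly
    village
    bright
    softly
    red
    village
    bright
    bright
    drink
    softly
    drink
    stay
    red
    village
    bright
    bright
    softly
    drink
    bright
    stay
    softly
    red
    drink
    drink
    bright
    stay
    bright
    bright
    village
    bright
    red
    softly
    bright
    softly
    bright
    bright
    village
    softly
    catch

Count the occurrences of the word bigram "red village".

2

Scanning the 56 overlapping bigram windows for "red village":
  position 23–24: red village
  position 31–32: red village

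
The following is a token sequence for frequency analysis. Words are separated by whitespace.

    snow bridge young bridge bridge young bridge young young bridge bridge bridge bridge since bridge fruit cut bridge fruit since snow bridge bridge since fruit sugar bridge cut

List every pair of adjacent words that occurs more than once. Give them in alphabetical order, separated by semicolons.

bridge bridge; bridge fruit; bridge since; bridge young; snow bridge; young bridge

Bigram counts meeting the condition (more than once):
  bridge bridge: 5
  bridge fruit: 2
  bridge since: 2
  bridge young: 3
  snow bridge: 2
  young bridge: 3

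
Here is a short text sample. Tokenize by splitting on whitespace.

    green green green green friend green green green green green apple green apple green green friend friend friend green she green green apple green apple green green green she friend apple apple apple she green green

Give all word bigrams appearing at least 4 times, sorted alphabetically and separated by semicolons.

Bigram counts meeting the condition (at least 4 times):
  apple green: 4
  green apple: 4
  green green: 12

apple green; green apple; green green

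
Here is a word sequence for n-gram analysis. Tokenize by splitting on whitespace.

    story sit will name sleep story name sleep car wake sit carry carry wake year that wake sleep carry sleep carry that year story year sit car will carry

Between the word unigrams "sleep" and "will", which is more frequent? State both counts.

"sleep": 4 occurrences
"will": 2 occurrences

"sleep" (4 vs 2)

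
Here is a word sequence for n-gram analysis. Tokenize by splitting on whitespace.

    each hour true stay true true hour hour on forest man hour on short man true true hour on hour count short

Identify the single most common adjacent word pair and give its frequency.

"hour on", 3 times

Bigram frequencies (highest first):
  hour on: 3
  true true: 2
  true hour: 2
  each hour: 1
  hour true: 1
  true stay: 1
  … (11 more, each ≤ 1)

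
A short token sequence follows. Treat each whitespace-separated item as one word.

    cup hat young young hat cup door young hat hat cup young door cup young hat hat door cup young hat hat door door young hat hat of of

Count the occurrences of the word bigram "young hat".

Scanning the 28 overlapping bigram windows for "young hat":
  position 4–5: young hat
  position 8–9: young hat
  position 15–16: young hat
  position 20–21: young hat
  position 25–26: young hat

5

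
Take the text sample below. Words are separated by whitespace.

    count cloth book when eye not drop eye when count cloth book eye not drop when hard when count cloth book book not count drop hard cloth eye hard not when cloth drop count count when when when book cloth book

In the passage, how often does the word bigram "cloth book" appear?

Scanning the 40 overlapping bigram windows for "cloth book":
  position 2–3: cloth book
  position 11–12: cloth book
  position 20–21: cloth book
  position 40–41: cloth book

4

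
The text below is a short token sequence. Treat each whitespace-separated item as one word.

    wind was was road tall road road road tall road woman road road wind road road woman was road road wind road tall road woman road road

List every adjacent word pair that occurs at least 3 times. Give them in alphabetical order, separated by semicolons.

Bigram counts meeting the condition (at least 3 times):
  road road: 6
  road tall: 3
  road woman: 3
  tall road: 3

road road; road tall; road woman; tall road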